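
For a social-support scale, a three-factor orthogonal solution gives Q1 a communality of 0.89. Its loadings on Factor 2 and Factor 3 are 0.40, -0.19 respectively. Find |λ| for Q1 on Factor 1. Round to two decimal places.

0.83

Under orthogonal rotation h² = Σλ², so λ_Factor 1² = h² − (0.1961) = 0.89 − 0.1961 = 0.6939.
|λ| = √0.6939 = 0.8330.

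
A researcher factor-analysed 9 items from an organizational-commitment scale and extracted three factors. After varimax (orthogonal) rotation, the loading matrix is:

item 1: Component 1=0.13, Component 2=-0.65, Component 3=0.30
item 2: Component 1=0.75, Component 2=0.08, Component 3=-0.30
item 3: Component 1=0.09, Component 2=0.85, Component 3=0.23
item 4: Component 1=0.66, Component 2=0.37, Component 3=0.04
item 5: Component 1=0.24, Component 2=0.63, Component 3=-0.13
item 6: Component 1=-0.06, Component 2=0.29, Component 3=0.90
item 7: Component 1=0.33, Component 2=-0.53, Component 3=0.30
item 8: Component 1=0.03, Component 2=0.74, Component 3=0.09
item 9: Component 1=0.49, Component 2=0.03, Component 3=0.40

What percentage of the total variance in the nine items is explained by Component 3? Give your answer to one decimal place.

SS loadings for Component 3 = 0.30² + (-0.30)² + 0.23² + 0.04² + (-0.13)² + 0.90² + 0.30² + 0.09² + 0.40² = 1.3195
With 9 standardized items, total variance = 9. Proportion = 1.3195/9 = 0.1466 → 14.66%.

14.7%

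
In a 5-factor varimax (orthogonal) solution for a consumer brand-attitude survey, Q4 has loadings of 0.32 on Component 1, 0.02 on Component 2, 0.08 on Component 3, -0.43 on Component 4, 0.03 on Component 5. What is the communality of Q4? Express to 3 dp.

0.295

h² = 0.32² + 0.02² + 0.08² + (-0.43)² + 0.03² = 0.1024 + 0.0004 + 0.0064 + 0.1849 + 0.0009 = 0.2950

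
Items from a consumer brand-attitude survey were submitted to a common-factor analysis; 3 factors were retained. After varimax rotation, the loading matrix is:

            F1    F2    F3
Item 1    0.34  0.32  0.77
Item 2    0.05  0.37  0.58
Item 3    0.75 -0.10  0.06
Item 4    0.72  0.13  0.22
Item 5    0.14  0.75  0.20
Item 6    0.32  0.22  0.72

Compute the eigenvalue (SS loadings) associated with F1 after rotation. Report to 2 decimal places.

1.32

SS loadings for F1 = 0.34² + 0.05² + 0.75² + 0.72² + 0.14² + 0.32² = 0.1156 + 0.0025 + 0.5625 + 0.5184 + 0.0196 + 0.1024 = 1.3210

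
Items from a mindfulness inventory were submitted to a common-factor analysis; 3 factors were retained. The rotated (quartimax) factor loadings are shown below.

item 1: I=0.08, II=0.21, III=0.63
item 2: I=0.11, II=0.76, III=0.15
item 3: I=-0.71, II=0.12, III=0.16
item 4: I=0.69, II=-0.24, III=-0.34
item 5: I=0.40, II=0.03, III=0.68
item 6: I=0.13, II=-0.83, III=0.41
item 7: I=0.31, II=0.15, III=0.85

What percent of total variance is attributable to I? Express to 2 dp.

18.17%

SS loadings for I = 0.08² + 0.11² + (-0.71)² + 0.69² + 0.40² + 0.13² + 0.31² = 1.2717
With 7 standardized items, total variance = 7. Proportion = 1.2717/7 = 0.1817 → 18.17%.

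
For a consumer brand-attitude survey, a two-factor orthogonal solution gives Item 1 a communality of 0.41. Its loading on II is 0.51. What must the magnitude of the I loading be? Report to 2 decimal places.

Under orthogonal rotation h² = Σλ², so λ_I² = h² − (0.2601) = 0.41 − 0.2601 = 0.1499.
|λ| = √0.1499 = 0.3872.

0.39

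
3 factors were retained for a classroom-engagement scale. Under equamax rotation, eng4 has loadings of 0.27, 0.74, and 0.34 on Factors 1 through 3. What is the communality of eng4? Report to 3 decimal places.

h² = 0.27² + 0.74² + 0.34² = 0.0729 + 0.5476 + 0.1156 = 0.7361

0.736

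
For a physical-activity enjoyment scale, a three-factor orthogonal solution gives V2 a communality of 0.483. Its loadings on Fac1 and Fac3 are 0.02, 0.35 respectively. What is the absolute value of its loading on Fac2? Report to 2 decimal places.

0.60

Under orthogonal rotation h² = Σλ², so λ_Fac2² = h² − (0.1229) = 0.483 − 0.1229 = 0.3601.
|λ| = √0.3601 = 0.6001.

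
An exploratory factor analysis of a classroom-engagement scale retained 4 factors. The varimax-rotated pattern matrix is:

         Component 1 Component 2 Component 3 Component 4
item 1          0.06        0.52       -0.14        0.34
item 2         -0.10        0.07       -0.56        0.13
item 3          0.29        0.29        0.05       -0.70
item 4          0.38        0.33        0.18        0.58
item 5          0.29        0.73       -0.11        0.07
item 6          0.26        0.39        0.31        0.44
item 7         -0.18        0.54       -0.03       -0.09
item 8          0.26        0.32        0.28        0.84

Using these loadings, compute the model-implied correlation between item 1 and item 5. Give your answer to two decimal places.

0.44

r̂ = Σ λ_i·λ_j across factors = (0.06)(0.29) + (0.52)(0.73) + (-0.14)(-0.11) + (0.34)(0.07)
  = +0.0174 +0.3796 +0.0154 +0.0238 = 0.4362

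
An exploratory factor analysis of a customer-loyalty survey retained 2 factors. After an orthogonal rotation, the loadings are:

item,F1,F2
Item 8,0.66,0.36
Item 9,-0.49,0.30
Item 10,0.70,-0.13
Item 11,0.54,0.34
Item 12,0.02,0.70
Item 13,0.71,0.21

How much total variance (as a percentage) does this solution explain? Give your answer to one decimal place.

47.5%

SS loadings by factor: 1.9618, 0.8862; total = 2.8480.
Total variance with 6 standardized items is 6, so the solution explains 2.8480/6 = 0.4747 = 47.47%.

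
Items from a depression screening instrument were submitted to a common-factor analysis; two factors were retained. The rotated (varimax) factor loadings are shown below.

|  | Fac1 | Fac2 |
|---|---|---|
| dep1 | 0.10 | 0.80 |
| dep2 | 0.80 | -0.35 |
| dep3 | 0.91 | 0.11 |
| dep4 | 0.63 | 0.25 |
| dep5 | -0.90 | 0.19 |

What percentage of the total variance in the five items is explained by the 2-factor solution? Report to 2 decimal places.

71.16%

SS loadings by factor: 2.6850, 0.8732; total = 3.5582.
Total variance with 5 standardized items is 5, so the solution explains 3.5582/5 = 0.7116 = 71.16%.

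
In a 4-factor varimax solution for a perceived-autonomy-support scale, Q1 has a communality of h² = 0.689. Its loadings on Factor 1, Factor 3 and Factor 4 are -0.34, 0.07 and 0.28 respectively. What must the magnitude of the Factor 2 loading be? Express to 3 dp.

Under orthogonal rotation h² = Σλ², so λ_Factor 2² = h² − (0.1989) = 0.689 − 0.1989 = 0.4901.
|λ| = √0.4901 = 0.7001.

0.700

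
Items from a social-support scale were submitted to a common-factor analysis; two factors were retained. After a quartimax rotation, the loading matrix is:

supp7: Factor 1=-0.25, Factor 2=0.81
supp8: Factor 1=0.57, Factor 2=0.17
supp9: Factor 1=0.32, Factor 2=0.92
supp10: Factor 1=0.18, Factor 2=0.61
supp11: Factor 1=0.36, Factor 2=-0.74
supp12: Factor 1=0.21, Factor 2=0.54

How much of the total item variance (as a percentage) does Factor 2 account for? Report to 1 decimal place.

45.7%

SS loadings for Factor 2 = 0.81² + 0.17² + 0.92² + 0.61² + (-0.74)² + 0.54² = 2.7427
With 6 standardized items, total variance = 6. Proportion = 2.7427/6 = 0.4571 → 45.71%.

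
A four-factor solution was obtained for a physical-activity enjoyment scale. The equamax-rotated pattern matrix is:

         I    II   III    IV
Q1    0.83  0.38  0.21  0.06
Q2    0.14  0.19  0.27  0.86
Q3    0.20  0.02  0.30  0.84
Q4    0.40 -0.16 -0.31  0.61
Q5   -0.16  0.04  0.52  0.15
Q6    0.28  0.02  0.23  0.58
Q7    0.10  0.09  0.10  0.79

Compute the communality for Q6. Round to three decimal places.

0.468

h² = 0.28² + 0.02² + 0.23² + 0.58² = 0.0784 + 0.0004 + 0.0529 + 0.3364 = 0.4681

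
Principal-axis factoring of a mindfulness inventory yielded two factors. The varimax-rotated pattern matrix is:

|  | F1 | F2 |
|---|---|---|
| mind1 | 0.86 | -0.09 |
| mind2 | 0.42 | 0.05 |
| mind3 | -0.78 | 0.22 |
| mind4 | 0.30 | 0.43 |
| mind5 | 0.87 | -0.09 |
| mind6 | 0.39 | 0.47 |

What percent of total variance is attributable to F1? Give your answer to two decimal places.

42.06%

SS loadings for F1 = 0.86² + 0.42² + (-0.78)² + 0.30² + 0.87² + 0.39² = 2.5234
With 6 standardized items, total variance = 6. Proportion = 2.5234/6 = 0.4206 → 42.06%.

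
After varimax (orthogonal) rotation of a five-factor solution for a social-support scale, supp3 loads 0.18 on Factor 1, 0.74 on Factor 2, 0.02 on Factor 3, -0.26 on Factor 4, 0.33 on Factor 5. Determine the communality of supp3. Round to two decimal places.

h² = 0.18² + 0.74² + 0.02² + (-0.26)² + 0.33² = 0.0324 + 0.5476 + 0.0004 + 0.0676 + 0.1089 = 0.7569

0.76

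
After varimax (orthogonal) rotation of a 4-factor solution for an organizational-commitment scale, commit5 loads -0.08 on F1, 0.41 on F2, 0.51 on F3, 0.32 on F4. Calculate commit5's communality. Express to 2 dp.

h² = (-0.08)² + 0.41² + 0.51² + 0.32² = 0.0064 + 0.1681 + 0.2601 + 0.1024 = 0.5370

0.54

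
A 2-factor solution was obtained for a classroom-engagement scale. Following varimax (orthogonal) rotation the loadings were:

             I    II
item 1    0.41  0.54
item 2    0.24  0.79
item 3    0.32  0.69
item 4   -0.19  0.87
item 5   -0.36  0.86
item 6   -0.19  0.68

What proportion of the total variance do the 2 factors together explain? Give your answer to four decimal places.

Communalities: 0.4597, 0.6817, 0.5785, 0.7930, 0.8692, 0.4985; Σh² = 3.8806.
Total variance with 6 standardized items is 6, so the solution explains 3.8806/6 = 0.6468.

0.6468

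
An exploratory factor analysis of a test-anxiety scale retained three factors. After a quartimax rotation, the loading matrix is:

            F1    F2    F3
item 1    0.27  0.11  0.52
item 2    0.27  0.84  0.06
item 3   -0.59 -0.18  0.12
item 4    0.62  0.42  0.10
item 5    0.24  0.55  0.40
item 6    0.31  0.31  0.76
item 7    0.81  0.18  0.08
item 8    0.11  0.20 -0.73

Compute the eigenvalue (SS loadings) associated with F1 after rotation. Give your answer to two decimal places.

SS loadings for F1 = 0.27² + 0.27² + (-0.59)² + 0.62² + 0.24² + 0.31² + 0.81² + 0.11² = 0.0729 + 0.0729 + 0.3481 + 0.3844 + 0.0576 + 0.0961 + 0.6561 + 0.0121 = 1.7002

1.70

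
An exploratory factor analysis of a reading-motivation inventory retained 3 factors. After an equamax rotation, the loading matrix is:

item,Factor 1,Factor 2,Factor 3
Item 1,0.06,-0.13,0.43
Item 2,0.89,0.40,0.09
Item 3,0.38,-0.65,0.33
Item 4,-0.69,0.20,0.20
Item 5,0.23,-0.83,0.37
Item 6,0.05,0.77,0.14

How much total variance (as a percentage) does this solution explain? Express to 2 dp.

Communalities: 0.2054, 0.9602, 0.6758, 0.5561, 0.8787, 0.6150; Σh² = 3.8912.
Total variance with 6 standardized items is 6, so the solution explains 3.8912/6 = 0.6485 = 64.85%.

64.85%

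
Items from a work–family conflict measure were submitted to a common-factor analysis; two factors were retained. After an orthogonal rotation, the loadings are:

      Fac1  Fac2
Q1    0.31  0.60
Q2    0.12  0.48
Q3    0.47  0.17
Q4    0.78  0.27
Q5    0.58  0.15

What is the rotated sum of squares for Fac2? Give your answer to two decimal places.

SS loadings for Fac2 = 0.60² + 0.48² + 0.17² + 0.27² + 0.15² = 0.3600 + 0.2304 + 0.0289 + 0.0729 + 0.0225 = 0.7147

0.71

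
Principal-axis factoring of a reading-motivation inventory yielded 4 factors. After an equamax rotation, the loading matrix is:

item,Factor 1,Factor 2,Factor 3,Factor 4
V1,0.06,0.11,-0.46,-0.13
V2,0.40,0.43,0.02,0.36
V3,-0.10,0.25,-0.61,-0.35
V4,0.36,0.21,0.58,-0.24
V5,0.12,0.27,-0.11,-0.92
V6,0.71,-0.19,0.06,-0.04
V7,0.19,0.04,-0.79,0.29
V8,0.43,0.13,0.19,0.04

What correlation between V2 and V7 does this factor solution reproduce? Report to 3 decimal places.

0.182

r̂ = Σ λ_i·λ_j across factors = (0.40)(0.19) + (0.43)(0.04) + (0.02)(-0.79) + (0.36)(0.29)
  = +0.0760 +0.0172 -0.0158 +0.1044 = 0.1818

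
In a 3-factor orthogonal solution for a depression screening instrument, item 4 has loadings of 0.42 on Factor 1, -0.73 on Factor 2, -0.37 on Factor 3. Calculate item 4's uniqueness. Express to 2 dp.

0.15

h² = 0.42² + (-0.73)² + (-0.37)² = 0.1764 + 0.5329 + 0.1369 = 0.8462
Uniqueness u² = 1 − h² = 1 − 0.8462 = 0.1538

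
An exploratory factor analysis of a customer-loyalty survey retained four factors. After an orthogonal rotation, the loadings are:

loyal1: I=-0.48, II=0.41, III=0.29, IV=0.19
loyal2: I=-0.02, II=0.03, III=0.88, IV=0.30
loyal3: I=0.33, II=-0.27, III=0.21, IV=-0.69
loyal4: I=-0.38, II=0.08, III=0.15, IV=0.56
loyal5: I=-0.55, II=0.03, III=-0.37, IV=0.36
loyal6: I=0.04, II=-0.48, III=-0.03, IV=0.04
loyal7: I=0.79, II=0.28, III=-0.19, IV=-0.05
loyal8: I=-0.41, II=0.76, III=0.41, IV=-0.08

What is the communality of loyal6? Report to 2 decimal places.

0.23

h² = 0.04² + (-0.48)² + (-0.03)² + 0.04² = 0.0016 + 0.2304 + 0.0009 + 0.0016 = 0.2345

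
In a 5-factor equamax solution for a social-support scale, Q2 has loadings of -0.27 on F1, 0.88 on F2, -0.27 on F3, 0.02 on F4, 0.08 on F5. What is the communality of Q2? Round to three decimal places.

0.927

h² = (-0.27)² + 0.88² + (-0.27)² + 0.02² + 0.08² = 0.0729 + 0.7744 + 0.0729 + 0.0004 + 0.0064 = 0.9270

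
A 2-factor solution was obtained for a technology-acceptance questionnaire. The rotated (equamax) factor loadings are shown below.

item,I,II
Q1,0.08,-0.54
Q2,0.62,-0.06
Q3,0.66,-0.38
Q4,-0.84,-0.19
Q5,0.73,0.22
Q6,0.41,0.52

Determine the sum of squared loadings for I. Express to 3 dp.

SS loadings for I = 0.08² + 0.62² + 0.66² + (-0.84)² + 0.73² + 0.41² = 0.0064 + 0.3844 + 0.4356 + 0.7056 + 0.5329 + 0.1681 = 2.2330

2.233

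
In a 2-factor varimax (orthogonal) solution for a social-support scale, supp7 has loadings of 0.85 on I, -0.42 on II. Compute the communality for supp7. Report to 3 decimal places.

h² = 0.85² + (-0.42)² = 0.7225 + 0.1764 = 0.8989

0.899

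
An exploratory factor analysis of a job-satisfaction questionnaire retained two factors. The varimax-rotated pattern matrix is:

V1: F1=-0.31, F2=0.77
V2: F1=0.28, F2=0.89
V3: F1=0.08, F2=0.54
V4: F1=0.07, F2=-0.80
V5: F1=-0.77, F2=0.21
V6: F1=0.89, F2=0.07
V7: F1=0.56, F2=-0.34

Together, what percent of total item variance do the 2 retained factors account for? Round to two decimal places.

62.37%

Communalities: 0.6890, 0.8705, 0.2980, 0.6449, 0.6370, 0.7970, 0.4292; Σh² = 4.3656.
Total variance with 7 standardized items is 7, so the solution explains 4.3656/7 = 0.6237 = 62.37%.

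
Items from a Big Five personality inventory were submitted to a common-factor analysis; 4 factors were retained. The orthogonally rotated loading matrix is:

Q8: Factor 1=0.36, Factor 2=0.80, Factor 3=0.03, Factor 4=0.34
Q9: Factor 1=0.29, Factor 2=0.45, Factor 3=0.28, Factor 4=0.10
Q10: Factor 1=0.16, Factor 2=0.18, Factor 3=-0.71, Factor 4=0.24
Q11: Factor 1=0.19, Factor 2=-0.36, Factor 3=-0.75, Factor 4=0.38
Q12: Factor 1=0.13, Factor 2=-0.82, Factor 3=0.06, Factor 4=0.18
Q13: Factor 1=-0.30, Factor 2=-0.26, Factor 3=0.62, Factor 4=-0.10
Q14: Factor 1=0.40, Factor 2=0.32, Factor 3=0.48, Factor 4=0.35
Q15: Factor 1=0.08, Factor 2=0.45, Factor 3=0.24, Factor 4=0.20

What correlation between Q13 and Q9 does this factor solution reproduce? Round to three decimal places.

r̂ = Σ λ_i·λ_j across factors = (-0.30)(0.29) + (-0.26)(0.45) + (0.62)(0.28) + (-0.10)(0.10)
  = -0.0870 -0.1170 +0.1736 -0.0100 = -0.0404

-0.040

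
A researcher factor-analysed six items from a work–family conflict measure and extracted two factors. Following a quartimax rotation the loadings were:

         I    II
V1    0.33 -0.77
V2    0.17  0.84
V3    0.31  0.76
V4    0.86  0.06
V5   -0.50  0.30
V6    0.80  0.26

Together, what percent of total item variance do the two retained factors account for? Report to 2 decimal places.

SS loadings by factor: 1.8635, 2.0373; total = 3.9008.
Total variance with 6 standardized items is 6, so the solution explains 3.9008/6 = 0.6501 = 65.01%.

65.01%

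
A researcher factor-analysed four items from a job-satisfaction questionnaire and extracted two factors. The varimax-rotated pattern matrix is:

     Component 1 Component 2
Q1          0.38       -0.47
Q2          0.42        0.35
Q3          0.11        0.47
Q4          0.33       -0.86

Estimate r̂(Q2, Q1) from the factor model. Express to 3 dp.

r̂ = Σ λ_i·λ_j across factors = (0.42)(0.38) + (0.35)(-0.47)
  = +0.1596 -0.1645 = -0.0049

-0.005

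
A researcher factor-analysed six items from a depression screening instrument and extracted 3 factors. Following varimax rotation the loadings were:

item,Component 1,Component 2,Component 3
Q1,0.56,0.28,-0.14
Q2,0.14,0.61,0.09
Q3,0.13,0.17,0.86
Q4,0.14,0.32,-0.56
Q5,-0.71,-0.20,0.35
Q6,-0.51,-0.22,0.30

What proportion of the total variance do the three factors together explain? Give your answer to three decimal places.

Communalities: 0.4116, 0.3998, 0.7854, 0.4356, 0.6666, 0.3985; Σh² = 3.0975.
Total variance with 6 standardized items is 6, so the solution explains 3.0975/6 = 0.5162.

0.516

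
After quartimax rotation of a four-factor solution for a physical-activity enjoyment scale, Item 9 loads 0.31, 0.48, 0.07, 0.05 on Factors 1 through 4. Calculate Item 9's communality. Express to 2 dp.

h² = 0.31² + 0.48² + 0.07² + 0.05² = 0.0961 + 0.2304 + 0.0049 + 0.0025 = 0.3339

0.33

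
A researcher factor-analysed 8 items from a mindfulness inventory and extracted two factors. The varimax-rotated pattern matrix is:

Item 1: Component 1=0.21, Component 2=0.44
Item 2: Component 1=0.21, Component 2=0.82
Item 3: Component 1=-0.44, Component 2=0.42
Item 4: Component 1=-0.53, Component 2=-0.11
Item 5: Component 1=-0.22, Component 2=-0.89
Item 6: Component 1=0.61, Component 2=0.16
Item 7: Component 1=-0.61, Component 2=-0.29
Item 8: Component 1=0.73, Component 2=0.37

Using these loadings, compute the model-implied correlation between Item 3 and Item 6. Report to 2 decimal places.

-0.20

r̂ = Σ λ_i·λ_j across factors = (-0.44)(0.61) + (0.42)(0.16)
  = -0.2684 +0.0672 = -0.2012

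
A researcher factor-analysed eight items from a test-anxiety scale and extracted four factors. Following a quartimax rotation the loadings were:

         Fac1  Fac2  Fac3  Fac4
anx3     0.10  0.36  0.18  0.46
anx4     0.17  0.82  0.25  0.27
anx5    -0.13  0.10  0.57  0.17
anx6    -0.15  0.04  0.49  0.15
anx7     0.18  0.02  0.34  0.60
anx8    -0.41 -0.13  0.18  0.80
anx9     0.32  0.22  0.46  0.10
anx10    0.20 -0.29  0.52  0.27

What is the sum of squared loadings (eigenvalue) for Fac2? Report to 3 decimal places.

0.963

SS loadings for Fac2 = 0.36² + 0.82² + 0.10² + 0.04² + 0.02² + (-0.13)² + 0.22² + (-0.29)² = 0.1296 + 0.6724 + 0.0100 + 0.0016 + 0.0004 + 0.0169 + 0.0484 + 0.0841 = 0.9634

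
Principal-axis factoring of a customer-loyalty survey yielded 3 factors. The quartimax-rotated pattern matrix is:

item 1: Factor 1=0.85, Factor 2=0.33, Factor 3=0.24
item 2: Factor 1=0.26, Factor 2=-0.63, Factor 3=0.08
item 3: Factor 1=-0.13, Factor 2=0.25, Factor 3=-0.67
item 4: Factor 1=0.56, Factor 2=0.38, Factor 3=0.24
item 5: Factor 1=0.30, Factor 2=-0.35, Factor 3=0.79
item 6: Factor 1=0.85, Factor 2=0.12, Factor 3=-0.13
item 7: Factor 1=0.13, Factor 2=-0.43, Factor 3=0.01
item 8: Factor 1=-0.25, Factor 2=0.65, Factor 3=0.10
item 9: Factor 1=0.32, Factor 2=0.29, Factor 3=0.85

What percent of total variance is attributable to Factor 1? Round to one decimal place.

SS loadings for Factor 1 = 0.85² + 0.26² + (-0.13)² + 0.56² + 0.30² + 0.85² + 0.13² + (-0.25)² + 0.32² = 2.1149
With 9 standardized items, total variance = 9. Proportion = 2.1149/9 = 0.2350 → 23.50%.

23.5%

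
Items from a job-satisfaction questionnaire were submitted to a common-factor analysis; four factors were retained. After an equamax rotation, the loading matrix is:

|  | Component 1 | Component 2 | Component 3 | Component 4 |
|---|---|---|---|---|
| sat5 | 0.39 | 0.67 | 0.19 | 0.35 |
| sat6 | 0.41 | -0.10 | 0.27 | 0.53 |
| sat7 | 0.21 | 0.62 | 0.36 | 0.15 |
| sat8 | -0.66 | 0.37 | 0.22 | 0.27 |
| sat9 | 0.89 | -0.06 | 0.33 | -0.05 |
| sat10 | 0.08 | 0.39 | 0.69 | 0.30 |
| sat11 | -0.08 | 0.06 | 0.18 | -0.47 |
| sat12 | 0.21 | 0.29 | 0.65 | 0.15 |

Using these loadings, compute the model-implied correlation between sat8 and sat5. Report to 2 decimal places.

r̂ = Σ λ_i·λ_j across factors = (-0.66)(0.39) + (0.37)(0.67) + (0.22)(0.19) + (0.27)(0.35)
  = -0.2574 +0.2479 +0.0418 +0.0945 = 0.1268

0.13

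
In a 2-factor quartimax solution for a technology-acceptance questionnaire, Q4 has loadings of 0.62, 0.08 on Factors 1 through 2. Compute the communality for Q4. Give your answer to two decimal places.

h² = 0.62² + 0.08² = 0.3844 + 0.0064 = 0.3908

0.39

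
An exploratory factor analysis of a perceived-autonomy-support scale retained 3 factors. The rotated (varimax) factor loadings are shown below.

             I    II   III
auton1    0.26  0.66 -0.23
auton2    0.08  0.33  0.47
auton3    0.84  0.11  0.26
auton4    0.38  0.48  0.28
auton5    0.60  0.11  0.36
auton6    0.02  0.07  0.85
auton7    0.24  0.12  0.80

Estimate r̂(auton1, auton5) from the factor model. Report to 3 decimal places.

r̂ = Σ λ_i·λ_j across factors = (0.26)(0.60) + (0.66)(0.11) + (-0.23)(0.36)
  = +0.1560 +0.0726 -0.0828 = 0.1458

0.146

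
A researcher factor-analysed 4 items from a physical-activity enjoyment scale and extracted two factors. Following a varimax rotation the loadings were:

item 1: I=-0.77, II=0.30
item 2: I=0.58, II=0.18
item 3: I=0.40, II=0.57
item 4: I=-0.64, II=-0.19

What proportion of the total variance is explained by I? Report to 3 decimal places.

0.375

SS loadings for I = (-0.77)² + 0.58² + 0.40² + (-0.64)² = 1.4989
Proportion of variance = 1.4989 / 4 = 0.3747.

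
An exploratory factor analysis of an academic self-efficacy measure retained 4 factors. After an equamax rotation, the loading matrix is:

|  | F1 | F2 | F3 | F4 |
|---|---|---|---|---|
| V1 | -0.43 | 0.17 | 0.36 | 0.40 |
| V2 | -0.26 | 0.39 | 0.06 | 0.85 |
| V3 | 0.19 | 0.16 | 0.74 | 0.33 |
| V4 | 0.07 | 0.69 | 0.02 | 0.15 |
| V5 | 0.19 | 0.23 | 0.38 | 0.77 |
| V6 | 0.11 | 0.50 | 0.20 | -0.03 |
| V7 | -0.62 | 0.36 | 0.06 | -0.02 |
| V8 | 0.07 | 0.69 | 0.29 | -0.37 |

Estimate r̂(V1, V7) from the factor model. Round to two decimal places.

0.34

r̂ = Σ λ_i·λ_j across factors = (-0.43)(-0.62) + (0.17)(0.36) + (0.36)(0.06) + (0.40)(-0.02)
  = +0.2666 +0.0612 +0.0216 -0.0080 = 0.3414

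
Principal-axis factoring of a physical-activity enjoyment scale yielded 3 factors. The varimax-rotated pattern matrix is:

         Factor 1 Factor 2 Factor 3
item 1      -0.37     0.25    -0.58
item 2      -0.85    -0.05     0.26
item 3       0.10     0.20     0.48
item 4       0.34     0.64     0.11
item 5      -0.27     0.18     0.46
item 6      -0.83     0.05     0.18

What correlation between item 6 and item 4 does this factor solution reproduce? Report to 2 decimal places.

-0.23

r̂ = Σ λ_i·λ_j across factors = (-0.83)(0.34) + (0.05)(0.64) + (0.18)(0.11)
  = -0.2822 +0.0320 +0.0198 = -0.2304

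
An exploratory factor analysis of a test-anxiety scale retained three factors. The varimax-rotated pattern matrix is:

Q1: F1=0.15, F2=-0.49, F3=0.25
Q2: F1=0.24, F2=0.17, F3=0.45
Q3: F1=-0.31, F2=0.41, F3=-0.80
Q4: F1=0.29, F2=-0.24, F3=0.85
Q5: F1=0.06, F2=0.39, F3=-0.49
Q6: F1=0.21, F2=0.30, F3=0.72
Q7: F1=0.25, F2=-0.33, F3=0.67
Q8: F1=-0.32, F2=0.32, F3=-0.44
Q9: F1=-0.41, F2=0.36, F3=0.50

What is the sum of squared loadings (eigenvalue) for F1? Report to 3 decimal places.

SS loadings for F1 = 0.15² + 0.24² + (-0.31)² + 0.29² + 0.06² + 0.21² + 0.25² + (-0.32)² + (-0.41)² = 0.0225 + 0.0576 + 0.0961 + 0.0841 + 0.0036 + 0.0441 + 0.0625 + 0.1024 + 0.1681 = 0.6410

0.641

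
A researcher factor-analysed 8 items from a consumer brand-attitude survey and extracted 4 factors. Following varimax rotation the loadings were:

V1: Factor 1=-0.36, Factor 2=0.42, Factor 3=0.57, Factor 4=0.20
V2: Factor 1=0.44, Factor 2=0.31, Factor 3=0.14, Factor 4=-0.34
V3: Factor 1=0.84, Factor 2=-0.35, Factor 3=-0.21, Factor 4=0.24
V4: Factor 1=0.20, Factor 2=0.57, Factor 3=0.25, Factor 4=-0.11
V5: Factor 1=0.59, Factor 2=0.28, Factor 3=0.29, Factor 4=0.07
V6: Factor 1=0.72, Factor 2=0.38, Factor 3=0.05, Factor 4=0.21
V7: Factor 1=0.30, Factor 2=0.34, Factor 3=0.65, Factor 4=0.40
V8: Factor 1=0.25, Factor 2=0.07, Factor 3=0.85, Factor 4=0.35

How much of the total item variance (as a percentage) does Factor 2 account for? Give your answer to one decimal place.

13.3%

SS loadings for Factor 2 = 0.42² + 0.31² + (-0.35)² + 0.57² + 0.28² + 0.38² + 0.34² + 0.07² = 1.0632
With 8 standardized items, total variance = 8. Proportion = 1.0632/8 = 0.1329 → 13.29%.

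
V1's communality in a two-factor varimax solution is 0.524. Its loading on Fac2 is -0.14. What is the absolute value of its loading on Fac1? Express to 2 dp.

Under orthogonal rotation h² = Σλ², so λ_Fac1² = h² − (0.0196) = 0.524 − 0.0196 = 0.5044.
|λ| = √0.5044 = 0.7102.

0.71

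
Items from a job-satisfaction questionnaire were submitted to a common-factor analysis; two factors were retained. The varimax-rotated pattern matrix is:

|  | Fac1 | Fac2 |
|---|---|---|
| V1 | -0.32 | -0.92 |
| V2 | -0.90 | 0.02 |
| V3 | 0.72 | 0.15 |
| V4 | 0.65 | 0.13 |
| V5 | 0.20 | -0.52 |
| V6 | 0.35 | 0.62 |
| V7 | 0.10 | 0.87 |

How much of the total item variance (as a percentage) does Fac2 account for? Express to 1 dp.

SS loadings for Fac2 = (-0.92)² + 0.02² + 0.15² + 0.13² + (-0.52)² + 0.62² + 0.87² = 2.2979
With 7 standardized items, total variance = 7. Proportion = 2.2979/7 = 0.3283 → 32.83%.

32.8%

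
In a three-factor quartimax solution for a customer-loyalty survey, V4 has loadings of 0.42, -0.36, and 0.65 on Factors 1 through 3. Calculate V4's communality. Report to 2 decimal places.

h² = 0.42² + (-0.36)² + 0.65² = 0.1764 + 0.1296 + 0.4225 = 0.7285

0.73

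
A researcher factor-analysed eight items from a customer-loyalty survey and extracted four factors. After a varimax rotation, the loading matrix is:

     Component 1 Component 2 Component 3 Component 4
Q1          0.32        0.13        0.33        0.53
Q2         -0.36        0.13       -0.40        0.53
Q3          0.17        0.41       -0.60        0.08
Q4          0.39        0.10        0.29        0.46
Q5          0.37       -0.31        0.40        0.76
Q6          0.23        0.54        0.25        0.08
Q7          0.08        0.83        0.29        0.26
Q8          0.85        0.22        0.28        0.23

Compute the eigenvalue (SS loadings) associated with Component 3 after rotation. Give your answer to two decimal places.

SS loadings for Component 3 = 0.33² + (-0.40)² + (-0.60)² + 0.29² + 0.40² + 0.25² + 0.29² + 0.28² = 0.1089 + 0.1600 + 0.3600 + 0.0841 + 0.1600 + 0.0625 + 0.0841 + 0.0784 = 1.0980

1.10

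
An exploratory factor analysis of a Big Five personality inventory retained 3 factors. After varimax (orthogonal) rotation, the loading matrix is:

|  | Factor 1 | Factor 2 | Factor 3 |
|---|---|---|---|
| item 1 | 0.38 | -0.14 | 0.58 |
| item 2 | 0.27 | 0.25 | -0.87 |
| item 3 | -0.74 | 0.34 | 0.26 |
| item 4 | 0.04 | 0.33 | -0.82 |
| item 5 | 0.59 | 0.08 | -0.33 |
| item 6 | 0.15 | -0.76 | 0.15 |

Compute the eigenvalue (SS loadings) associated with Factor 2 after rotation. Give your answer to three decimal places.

0.891

SS loadings for Factor 2 = (-0.14)² + 0.25² + 0.34² + 0.33² + 0.08² + (-0.76)² = 0.0196 + 0.0625 + 0.1156 + 0.1089 + 0.0064 + 0.5776 = 0.8906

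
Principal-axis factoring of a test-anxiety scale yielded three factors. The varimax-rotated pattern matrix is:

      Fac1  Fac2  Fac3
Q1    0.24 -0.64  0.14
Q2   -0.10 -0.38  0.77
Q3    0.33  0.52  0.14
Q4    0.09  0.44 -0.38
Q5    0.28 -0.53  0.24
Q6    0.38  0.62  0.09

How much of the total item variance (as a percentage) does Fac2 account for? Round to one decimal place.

28.1%

SS loadings for Fac2 = (-0.64)² + (-0.38)² + 0.52² + 0.44² + (-0.53)² + 0.62² = 1.6833
With 6 standardized items, total variance = 6. Proportion = 1.6833/6 = 0.2806 → 28.06%.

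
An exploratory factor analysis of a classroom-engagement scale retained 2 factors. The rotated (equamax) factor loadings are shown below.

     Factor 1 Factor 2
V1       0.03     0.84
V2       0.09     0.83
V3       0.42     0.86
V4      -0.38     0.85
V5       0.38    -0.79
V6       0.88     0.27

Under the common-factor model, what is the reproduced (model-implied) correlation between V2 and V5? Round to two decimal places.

r̂ = Σ λ_i·λ_j across factors = (0.09)(0.38) + (0.83)(-0.79)
  = +0.0342 -0.6557 = -0.6215

-0.62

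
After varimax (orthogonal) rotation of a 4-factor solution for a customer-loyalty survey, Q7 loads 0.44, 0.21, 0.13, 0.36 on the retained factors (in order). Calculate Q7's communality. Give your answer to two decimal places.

0.38

h² = 0.44² + 0.21² + 0.13² + 0.36² = 0.1936 + 0.0441 + 0.0169 + 0.1296 = 0.3842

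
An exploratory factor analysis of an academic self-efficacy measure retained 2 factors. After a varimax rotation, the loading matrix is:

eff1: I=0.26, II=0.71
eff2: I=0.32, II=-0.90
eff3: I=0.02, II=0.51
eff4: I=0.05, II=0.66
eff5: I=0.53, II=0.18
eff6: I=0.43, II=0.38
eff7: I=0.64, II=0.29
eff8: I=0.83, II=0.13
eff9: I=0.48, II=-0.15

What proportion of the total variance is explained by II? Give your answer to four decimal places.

0.2567

SS loadings for II = 0.71² + (-0.90)² + 0.51² + 0.66² + 0.18² + 0.38² + 0.29² + 0.13² + (-0.15)² = 2.3101
Proportion of variance = 2.3101 / 9 = 0.2567.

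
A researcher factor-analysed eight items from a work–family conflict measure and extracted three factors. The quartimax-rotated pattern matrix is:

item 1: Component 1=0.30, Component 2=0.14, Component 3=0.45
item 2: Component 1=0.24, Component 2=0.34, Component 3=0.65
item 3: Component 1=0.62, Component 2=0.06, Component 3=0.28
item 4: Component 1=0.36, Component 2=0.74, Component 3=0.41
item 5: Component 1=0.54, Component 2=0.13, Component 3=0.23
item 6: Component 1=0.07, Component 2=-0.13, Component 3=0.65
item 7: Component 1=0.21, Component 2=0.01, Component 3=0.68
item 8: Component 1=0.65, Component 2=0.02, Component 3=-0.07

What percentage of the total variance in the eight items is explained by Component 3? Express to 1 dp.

SS loadings for Component 3 = 0.45² + 0.65² + 0.28² + 0.41² + 0.23² + 0.65² + 0.68² + (-0.07)² = 1.8142
With 8 standardized items, total variance = 8. Proportion = 1.8142/8 = 0.2268 → 22.68%.

22.7%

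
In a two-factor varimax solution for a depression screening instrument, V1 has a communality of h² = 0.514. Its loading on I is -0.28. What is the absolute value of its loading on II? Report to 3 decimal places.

0.660

Under orthogonal rotation h² = Σλ², so λ_II² = h² − (0.0784) = 0.514 − 0.0784 = 0.4356.
|λ| = √0.4356 = 0.6600.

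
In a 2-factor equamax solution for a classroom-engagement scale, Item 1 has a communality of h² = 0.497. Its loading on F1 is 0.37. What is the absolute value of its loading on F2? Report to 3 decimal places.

Under orthogonal rotation h² = Σλ², so λ_F2² = h² − (0.1369) = 0.497 − 0.1369 = 0.3601.
|λ| = √0.3601 = 0.6001.

0.600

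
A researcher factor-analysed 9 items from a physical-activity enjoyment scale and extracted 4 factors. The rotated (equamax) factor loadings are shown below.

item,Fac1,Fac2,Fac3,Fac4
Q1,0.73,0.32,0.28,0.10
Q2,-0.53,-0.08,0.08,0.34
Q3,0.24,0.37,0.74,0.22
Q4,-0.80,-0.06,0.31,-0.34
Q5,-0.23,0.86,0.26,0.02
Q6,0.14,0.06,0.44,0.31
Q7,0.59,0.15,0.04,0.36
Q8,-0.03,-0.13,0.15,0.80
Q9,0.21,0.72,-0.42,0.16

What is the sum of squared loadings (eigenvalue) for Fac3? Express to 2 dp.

SS loadings for Fac3 = 0.28² + 0.08² + 0.74² + 0.31² + 0.26² + 0.44² + 0.04² + 0.15² + (-0.42)² = 0.0784 + 0.0064 + 0.5476 + 0.0961 + 0.0676 + 0.1936 + 0.0016 + 0.0225 + 0.1764 = 1.1902

1.19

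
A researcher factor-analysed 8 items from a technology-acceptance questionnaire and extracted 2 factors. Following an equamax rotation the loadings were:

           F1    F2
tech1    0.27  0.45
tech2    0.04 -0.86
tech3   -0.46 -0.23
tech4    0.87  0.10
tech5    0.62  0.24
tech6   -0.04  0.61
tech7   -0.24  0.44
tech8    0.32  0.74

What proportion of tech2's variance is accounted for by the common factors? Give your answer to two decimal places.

0.74

h² = 0.04² + (-0.86)² = 0.0016 + 0.7396 = 0.7412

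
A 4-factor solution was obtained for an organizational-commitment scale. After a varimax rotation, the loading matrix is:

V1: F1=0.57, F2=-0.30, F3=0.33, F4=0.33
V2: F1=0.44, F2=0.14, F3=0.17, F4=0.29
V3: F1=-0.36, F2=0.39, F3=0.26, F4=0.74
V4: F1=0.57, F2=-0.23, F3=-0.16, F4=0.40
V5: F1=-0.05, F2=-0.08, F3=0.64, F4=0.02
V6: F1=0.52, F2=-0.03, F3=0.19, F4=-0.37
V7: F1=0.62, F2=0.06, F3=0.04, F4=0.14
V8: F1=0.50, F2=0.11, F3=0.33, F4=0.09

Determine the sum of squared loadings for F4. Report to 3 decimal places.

1.066

SS loadings for F4 = 0.33² + 0.29² + 0.74² + 0.40² + 0.02² + (-0.37)² + 0.14² + 0.09² = 0.1089 + 0.0841 + 0.5476 + 0.1600 + 0.0004 + 0.1369 + 0.0196 + 0.0081 = 1.0656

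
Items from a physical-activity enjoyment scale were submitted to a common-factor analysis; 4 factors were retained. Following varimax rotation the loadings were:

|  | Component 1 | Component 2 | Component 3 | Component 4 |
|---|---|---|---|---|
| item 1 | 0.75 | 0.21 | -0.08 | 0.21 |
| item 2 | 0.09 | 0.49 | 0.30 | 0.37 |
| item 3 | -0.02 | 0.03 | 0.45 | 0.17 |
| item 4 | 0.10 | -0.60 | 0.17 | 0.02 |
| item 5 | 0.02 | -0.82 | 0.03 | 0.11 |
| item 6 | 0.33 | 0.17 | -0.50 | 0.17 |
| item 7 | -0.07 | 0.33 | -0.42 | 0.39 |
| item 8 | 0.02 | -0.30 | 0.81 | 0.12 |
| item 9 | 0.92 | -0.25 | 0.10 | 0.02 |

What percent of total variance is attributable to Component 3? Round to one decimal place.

15.8%

SS loadings for Component 3 = (-0.08)² + 0.30² + 0.45² + 0.17² + 0.03² + (-0.50)² + (-0.42)² + 0.81² + 0.10² = 1.4212
With 9 standardized items, total variance = 9. Proportion = 1.4212/9 = 0.1579 → 15.79%.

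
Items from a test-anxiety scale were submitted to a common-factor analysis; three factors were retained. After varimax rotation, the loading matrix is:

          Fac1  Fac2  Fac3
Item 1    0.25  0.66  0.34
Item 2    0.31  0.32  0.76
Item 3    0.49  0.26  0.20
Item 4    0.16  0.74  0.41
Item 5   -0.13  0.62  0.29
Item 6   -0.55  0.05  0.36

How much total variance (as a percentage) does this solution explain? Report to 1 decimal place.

Communalities: 0.6137, 0.7761, 0.3477, 0.7413, 0.4854, 0.4346; Σh² = 3.3988.
Total variance with 6 standardized items is 6, so the solution explains 3.3988/6 = 0.5665 = 56.65%.

56.6%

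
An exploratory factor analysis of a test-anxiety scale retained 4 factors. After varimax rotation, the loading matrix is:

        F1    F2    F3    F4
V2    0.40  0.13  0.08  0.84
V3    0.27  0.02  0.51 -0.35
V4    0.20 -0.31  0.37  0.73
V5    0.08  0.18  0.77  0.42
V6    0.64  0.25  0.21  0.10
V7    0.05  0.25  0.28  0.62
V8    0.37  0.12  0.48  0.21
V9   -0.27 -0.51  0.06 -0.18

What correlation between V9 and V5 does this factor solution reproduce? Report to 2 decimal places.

-0.14

r̂ = Σ λ_i·λ_j across factors = (-0.27)(0.08) + (-0.51)(0.18) + (0.06)(0.77) + (-0.18)(0.42)
  = -0.0216 -0.0918 +0.0462 -0.0756 = -0.1428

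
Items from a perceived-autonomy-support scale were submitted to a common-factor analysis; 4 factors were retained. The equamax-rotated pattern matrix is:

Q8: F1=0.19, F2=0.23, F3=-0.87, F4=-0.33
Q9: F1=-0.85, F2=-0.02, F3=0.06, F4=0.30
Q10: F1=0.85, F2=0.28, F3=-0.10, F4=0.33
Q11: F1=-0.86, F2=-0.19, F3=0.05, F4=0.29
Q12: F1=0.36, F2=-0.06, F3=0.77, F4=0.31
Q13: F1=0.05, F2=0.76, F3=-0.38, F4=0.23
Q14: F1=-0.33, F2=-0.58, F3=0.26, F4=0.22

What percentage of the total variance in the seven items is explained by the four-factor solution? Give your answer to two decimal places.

SS loadings by factor: 2.4617, 1.0854, 1.5779, 0.5893; total = 5.7143.
Total variance with 7 standardized items is 7, so the solution explains 5.7143/7 = 0.8163 = 81.63%.

81.63%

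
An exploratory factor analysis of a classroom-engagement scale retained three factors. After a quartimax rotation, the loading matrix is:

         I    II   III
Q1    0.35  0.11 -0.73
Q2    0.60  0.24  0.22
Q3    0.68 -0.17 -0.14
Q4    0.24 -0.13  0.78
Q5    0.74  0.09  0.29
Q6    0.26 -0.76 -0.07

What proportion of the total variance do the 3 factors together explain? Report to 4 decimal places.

0.6029

SS loadings by factor: 1.6177, 0.7012, 1.2983; total = 3.6172.
Total variance with 6 standardized items is 6, so the solution explains 3.6172/6 = 0.6029.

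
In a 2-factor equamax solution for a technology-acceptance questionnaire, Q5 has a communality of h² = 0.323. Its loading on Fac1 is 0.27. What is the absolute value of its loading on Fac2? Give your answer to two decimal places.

0.50

Under orthogonal rotation h² = Σλ², so λ_Fac2² = h² − (0.0729) = 0.323 − 0.0729 = 0.2501.
|λ| = √0.2501 = 0.5001.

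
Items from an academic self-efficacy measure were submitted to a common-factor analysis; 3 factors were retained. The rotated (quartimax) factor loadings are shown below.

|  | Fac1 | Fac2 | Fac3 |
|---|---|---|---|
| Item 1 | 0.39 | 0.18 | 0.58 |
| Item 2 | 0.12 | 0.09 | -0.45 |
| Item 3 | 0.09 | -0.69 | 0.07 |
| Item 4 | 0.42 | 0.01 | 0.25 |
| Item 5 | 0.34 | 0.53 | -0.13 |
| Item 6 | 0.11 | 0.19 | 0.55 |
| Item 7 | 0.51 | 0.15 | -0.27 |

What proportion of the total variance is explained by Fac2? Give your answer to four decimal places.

SS loadings for Fac2 = 0.18² + 0.09² + (-0.69)² + 0.01² + 0.53² + 0.19² + 0.15² = 0.8562
Proportion of variance = 0.8562 / 7 = 0.1223.

0.1223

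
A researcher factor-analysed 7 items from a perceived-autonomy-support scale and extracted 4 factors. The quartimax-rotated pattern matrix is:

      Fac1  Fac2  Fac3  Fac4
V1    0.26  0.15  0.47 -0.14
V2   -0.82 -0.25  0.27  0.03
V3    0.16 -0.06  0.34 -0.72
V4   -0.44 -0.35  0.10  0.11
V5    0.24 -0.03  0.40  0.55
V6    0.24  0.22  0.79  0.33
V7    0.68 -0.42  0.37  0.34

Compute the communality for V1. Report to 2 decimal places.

h² = 0.26² + 0.15² + 0.47² + (-0.14)² = 0.0676 + 0.0225 + 0.2209 + 0.0196 = 0.3306

0.33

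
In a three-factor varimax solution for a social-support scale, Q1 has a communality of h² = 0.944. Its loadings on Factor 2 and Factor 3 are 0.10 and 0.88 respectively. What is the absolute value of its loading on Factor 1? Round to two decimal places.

0.40

Under orthogonal rotation h² = Σλ², so λ_Factor 1² = h² − (0.7844) = 0.944 − 0.7844 = 0.1596.
|λ| = √0.1596 = 0.3995.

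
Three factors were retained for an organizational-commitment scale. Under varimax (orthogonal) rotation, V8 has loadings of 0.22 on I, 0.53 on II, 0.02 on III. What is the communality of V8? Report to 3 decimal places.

h² = 0.22² + 0.53² + 0.02² = 0.0484 + 0.2809 + 0.0004 = 0.3297

0.330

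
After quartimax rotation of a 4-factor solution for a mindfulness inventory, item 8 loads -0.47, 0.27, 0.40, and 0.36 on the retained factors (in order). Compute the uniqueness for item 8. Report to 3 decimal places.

h² = (-0.47)² + 0.27² + 0.40² + 0.36² = 0.2209 + 0.0729 + 0.1600 + 0.1296 = 0.5834
Uniqueness u² = 1 − h² = 1 − 0.5834 = 0.4166

0.417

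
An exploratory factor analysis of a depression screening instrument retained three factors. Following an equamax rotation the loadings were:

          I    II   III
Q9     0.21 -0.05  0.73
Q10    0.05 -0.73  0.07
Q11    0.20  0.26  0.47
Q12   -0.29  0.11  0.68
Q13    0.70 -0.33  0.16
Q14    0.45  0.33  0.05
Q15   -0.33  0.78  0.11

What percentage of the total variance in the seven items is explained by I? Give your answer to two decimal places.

SS loadings for I = 0.21² + 0.05² + 0.20² + (-0.29)² + 0.70² + 0.45² + (-0.33)² = 0.9721
With 7 standardized items, total variance = 7. Proportion = 0.9721/7 = 0.1389 → 13.89%.

13.89%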